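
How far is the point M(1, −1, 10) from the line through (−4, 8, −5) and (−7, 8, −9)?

A direction vector is d = (−3, 0, −4).
AP = (5, −9, 15), and AP × d = (36, −25, −27).
|AP × d|² = 2650 and |d|² = 25, so the distance is √(2650/25) = √106.

√106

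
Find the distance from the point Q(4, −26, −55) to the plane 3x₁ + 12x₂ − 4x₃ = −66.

d = |3·4 + 12·(-26) + (-4)·(-55) − (-66)| / √(9 + 144 + 16) = |-14| / 13 = 14/13.

14/13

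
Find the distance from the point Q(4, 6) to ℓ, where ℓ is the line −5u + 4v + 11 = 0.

15/√41

The normal to the line is n = (−5, 4) with |n| = √41.
|n·Q − (-11)| = |4 − (-11)| = 15, so the distance is 15/√41.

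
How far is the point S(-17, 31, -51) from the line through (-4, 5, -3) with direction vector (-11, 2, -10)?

2√281

Direction vector d = (-11, 2, -10).
AP = (-13, 26, -48), and AP × d = (-164, 398, 260).
|AP × d|² = 252900 and |d|² = 225, so the distance is √(252900/225) = √1124 = 2√281.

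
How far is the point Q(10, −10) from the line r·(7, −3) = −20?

60√58/29

d = |7·10 + (-3)·(-10) − (-20)| / √(49 + 9) = |120|/√58 = 60√58/29.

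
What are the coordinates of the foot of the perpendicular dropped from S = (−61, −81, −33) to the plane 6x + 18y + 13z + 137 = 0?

(-37, -9, 19)

n = (6, 18, 13), |n|² = 529, and n·S − (-137) = -2116.
t = -2116/529 = -4, so the foot is S − t·n = (−61, −81, −33) − (-4)·(6, 18, 13) = (−37, −9, 19).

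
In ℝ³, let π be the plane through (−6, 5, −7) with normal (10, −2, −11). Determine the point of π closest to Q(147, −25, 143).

n = (10, −2, −11), |n|² = 225, and n·Q − 7 = -60.
t = -60/225 = -4/15, so the foot is Q − t·n = (147, −25, 143) − (-4/15)·(10, −2, −11) = (449/3, −383/15, 2101/15).

(449/3, -383/15, 2101/15)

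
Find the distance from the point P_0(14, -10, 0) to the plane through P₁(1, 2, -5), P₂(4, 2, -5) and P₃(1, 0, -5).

P₁P₂ = (3, 0, 0) and P₁P₃ = (0, -2, 0), so a normal is n = P₁P₂ × P₁P₃ = (0, 0, -6).
Then n·(14, -10, 0) - 30 = -30.
|n| = √(0 + 0 + 36) = 6, so the distance is |-30|/6 = 5.

5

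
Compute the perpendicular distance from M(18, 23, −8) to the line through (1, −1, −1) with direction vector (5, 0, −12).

√745

Direction vector d = (5, 0, −12).
AP = (17, 24, −7), and AP × d = (−288, 169, −120).
|AP × d|² = 125905 and |d|² = 169, so the distance is √(125905/169) = √745.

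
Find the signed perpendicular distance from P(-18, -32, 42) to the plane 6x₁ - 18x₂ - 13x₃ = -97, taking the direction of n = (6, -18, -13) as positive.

19/23

n·P − (-97) = 19.
|n| = 23, so the signed distance is 19/23.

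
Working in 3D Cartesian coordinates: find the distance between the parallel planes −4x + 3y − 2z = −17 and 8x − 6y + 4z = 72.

Divide the second equation by -2 to match normals: −4x + 3y − 2z = -36.
Both planes have normal n = (−4, 3, −2), |n| = √29. Any point on the first plane is at distance |(-36) − (-17)|/|n| = 19/√29 = 19√29/29 from the second.

19/√29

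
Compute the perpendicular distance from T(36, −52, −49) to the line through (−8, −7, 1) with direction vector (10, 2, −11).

Direction vector d = (10, 2, −11).
AP = (44, −45, −50), and AP × d = (595, −16, 538).
|AP × d|² = 643725 and |d|² = 225, so the distance is √(643725/225) = √2861.

√2861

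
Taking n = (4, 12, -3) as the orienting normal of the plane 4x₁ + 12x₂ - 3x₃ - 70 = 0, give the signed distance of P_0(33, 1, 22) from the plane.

n·P_0 − 70 = 8.
|n| = 13, so the signed distance is 8/13.

8/13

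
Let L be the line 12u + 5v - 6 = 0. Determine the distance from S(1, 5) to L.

31/13

The normal to the line is n = (12, 5) with |n| = 13.
|n·S − 6| = |37 − 6| = 31, so the distance is 31/13.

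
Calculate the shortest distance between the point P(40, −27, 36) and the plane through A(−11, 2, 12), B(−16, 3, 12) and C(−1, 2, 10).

26√51/51

AB = (−5, 1, 0) and AC = (10, 0, −2), so a normal is n = AB × AC = (−2, −10, −10).
Then n·(40, −27, 36) − (−118) = −52.
|n| = √(4 + 100 + 100) = 2√51, so the distance is |-52|/(2√51) = 26√51/51.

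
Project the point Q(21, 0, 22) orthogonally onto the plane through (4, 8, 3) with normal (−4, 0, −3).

(1, 0, 7)

The perpendicular from Q has direction n = (−4, 0, −3): r = (21, 0, 22) + t(−4, 0, −3).
Substitute into the plane: n·(Q + tn) = -25 gives -150 + 25t = -25, so t = 5.
Foot = (21, 0, 22) + 5·(−4, 0, −3) = (1, 0, 7).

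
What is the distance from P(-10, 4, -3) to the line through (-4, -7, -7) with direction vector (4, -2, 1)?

Direction vector d = (4, -2, 1).
AP = (-6, 11, 4), and AP × d = (19, 22, -32).
|AP × d|² = 1869 and |d|² = 21, so the distance is √(1869/21) = √89.

√89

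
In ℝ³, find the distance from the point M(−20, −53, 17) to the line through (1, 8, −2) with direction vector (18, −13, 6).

√3994

Direction vector d = (18, −13, 6).
AP = (−21, −61, 19), and AP × d = (−119, 468, 1371).
|AP × d|² = 2112826 and |d|² = 529, so the distance is √(2112826/529) = √3994.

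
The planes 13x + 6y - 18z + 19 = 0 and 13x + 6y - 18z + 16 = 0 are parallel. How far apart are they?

With common normal n = (13, 6, -18) (|n| = 23), the distance is |(-19) − (-16)|/|n| = 3/23.

3/23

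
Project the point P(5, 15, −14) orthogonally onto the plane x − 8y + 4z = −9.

The perpendicular from P has direction n = (1, −8, 4): r = (5, 15, −14) + λ(1, −8, 4).
Substitute into the plane: n·(P + λn) = -9 gives -171 + 81λ = -9, so λ = 2.
Foot = (5, 15, −14) + 2·(1, −8, 4) = (7, −1, −6).

(7, -1, -6)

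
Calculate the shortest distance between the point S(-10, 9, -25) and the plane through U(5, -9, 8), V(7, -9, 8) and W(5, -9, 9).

18

UV = (2, 0, 0) and UW = (0, 0, 1), so a normal is n = UV × UW = (0, -2, 0).
n = (0, -2, 0); n·P − 18 = -36; |n| = 2; distance = 36/2 = 18.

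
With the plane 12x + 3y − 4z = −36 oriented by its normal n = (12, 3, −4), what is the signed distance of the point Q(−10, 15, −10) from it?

1/13

n·Q − (-36) = 1.
|n| = 13, so the signed distance is 1/13.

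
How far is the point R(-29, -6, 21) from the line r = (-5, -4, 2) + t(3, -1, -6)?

Direction vector d = (3, -1, -6).
AP = (-24, -2, 19); AP·d = -184, |AP|² = 941, |d|² = 46.
distance² = |AP|² − (AP·d)²/|d|² = 941 − 33856/46 = 205, so the distance is √205.

√205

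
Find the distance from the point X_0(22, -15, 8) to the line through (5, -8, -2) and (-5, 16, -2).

√269

A direction vector is d = (-10, 24, 0).
AP = (17, -7, 10); AP·d = -338, |AP|² = 438, |d|² = 676.
distance² = |AP|² − (AP·d)²/|d|² = 438 − 114244/676 = 269, so the distance is √269.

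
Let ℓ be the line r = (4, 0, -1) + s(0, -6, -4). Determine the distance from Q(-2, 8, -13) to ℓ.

2√61

Direction vector d = (0, -6, -4).
AP = (-6, 8, -12); AP·d = 0, |AP|² = 244, |d|² = 52.
distance² = |AP|² − (AP·d)²/|d|² = 244 − 0/52 = 244, so the distance is 2√61.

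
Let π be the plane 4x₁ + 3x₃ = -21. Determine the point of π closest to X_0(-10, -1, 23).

n = (4, 0, 3), |n|² = 25, and n·X_0 − (-21) = 50.
t = 50/25 = 2, so the foot is X_0 − t·n = (-10, -1, 23) − 2·(4, 0, 3) = (-18, -1, 17).

(-18, -1, 17)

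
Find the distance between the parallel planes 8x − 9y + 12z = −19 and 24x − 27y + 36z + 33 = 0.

Divide the second equation by 3 to match normals: 8x − 9y + 12z = -11.
With common normal n = (8, −9, 12) (|n| = 17), the distance is |(-19) − (-11)|/|n| = 8/17.

8/17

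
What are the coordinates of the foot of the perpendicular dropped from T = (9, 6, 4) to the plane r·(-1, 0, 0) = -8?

(8, 6, 4)

The perpendicular from T has direction n = (-1, 0, 0): r = (9, 6, 4) + λ(-1, 0, 0).
Substitute into the plane: n·(T + λn) = -8 gives -9 + 1λ = -8, so λ = 1.
Foot = (9, 6, 4) + 1·(-1, 0, 0) = (8, 6, 4).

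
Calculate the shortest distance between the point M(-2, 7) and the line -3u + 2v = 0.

d = |(-3)·(-2) + 2·7 − 0| / √(9 + 4) = |20|/√13 = 20√13/13.

20/√13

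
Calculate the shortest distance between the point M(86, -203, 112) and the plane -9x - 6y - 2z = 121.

9

Normal vector n = (-9, -6, -2), and n·(86, -203, 112) - 121 = 99.
|n| = √(81 + 36 + 4) = 11, so the distance is |99|/11 = 9.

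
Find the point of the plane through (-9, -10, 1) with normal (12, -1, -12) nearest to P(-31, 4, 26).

n = (12, -1, -12), |n|² = 289, and n·P − (-110) = -578.
t = -578/289 = -2, so the foot is P − t·n = (-31, 4, 26) − (-2)·(12, -1, -12) = (-7, 2, 2).

(-7, 2, 2)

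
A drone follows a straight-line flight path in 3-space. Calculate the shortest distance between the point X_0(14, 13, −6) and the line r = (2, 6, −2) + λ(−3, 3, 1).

√190

Direction vector d = (−3, 3, 1).
AP = (12, 7, −4), and AP × d = (19, 0, 57).
|AP × d|² = 3610 and |d|² = 19, so the distance is √(3610/19) = √190.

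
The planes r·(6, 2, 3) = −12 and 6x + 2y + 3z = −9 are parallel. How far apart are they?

3/7

Both planes have normal n = (6, 2, 3), |n| = 7. Any point on the first plane is at distance |(-9) − (-12)|/|n| = 3/7 from the second.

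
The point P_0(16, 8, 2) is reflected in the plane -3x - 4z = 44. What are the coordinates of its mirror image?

With n = (-3, 0, -4), the signed offset is (n·P_0 − 44)/|n|² = -100/25 = -4.
P_0' = P_0 − 2t·n = (16, 8, 2) − (-8)·(-3, 0, -4) = (-8, 8, -30).

(-8, 8, -30)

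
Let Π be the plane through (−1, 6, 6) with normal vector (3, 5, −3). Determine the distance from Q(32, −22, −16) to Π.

25√43/43

The plane has equation n·(r − (−1, 6, 6)) = 0, i.e. n·r = 9.
Then n·(32, −22, −16) − 9 = 25.
|n| = √(9 + 25 + 9) = √43, so the distance is |25|/√43 = 25√43/43.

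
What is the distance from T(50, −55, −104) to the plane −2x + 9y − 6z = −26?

5

Normal vector n = (−2, 9, −6), and n·(50, −55, −104) − (−26) = 55.
|n| = √(4 + 81 + 36) = 11, so the distance is |55|/11 = 5.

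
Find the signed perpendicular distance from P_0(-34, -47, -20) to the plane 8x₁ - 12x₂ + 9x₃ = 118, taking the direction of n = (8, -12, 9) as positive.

-6/17

n·P_0 − 118 = -6.
|n| = 17, so the signed distance is -6/17.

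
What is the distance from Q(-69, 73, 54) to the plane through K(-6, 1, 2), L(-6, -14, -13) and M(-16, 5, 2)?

13√6/9

KL = (0, -15, -15) and KM = (-10, 4, 0), so a normal is n = KL × KM = (60, 150, -150).
Then n·(-69, 73, 54) - (-510) = -780.
|n| = √(3600 + 22500 + 22500) = 90√6, so the distance is |-780|/(90√6) = 13√6/9.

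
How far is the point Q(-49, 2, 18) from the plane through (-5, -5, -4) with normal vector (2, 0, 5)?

22/√29

The plane has equation n·(r − (-5, -5, -4)) = 0, i.e. n·r = -30.
n = (2, 0, 5); n·P − (-30) = 22; |n| = √29; distance = 22/√29 = 22√29/29.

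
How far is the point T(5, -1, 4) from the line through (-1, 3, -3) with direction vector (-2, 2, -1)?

Direction vector d = (-2, 2, -1).
AP = (6, -4, 7); AP·d = -27, |AP|² = 101, |d|² = 9.
distance² = |AP|² − (AP·d)²/|d|² = 101 − 729/9 = 20, so the distance is 2√5.

2√5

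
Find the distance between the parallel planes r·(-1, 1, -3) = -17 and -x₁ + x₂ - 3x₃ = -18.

With common normal n = (-1, 1, -3) (|n| = √11), the distance is |(-17) − (-18)|/|n| = 1/√11.

1/√11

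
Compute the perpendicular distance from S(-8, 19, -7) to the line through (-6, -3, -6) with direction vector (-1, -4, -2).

3√17

Direction vector d = (-1, -4, -2).
AP = (-2, 22, -1), and AP × d = (-48, -3, 30).
|AP × d|² = 3213 and |d|² = 21, so the distance is √(3213/21) = √153 = 3√17.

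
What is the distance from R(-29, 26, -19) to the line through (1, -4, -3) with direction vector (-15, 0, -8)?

Direction vector d = (-15, 0, -8).
AP = (-30, 30, -16), and AP × d = (-240, 0, 450).
|AP × d|² = 260100 and |d|² = 289, so the distance is √(260100/289) = √900 = 30.

30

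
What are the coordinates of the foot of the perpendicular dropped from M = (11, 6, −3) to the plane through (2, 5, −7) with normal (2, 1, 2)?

(5, 3, -9)

The perpendicular from M has direction n = (2, 1, 2): r = (11, 6, −3) + λ(2, 1, 2).
Substitute into the plane: n·(M + λn) = -5 gives 22 + 9λ = -5, so λ = -3.
Foot = (11, 6, −3) + (-3)·(2, 1, 2) = (5, 3, −9).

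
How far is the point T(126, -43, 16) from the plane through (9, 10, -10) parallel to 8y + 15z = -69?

Parallel planes share the normal n = (0, 8, 15); since (9, 10, -10) lies on the plane, its equation is 8y + 15z = -70.
Then n·(126, -43, 16) - (-70) = -34.
|n| = √(0 + 64 + 225) = 17, so the distance is |-34|/17 = 2.

2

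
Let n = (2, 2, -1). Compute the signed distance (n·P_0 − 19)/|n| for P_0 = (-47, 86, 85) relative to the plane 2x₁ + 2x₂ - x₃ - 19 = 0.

-26/3

n·P_0 − 19 = -26.
|n| = 3, so the signed distance is -26/3.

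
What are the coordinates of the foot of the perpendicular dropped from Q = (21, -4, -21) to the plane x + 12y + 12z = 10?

(22, 8, -9)

n = (1, 12, 12), |n|² = 289, and n·Q − 10 = -289.
t = -289/289 = -1, so the foot is Q − t·n = (21, -4, -21) − (-1)·(1, 12, 12) = (22, 8, -9).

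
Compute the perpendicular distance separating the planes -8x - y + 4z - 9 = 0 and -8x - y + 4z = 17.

With common normal n = (-8, -1, 4) (|n| = 9), the distance is |9 − 17|/|n| = 8/9.

8/9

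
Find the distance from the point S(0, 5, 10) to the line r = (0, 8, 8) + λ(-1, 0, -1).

Direction vector d = (-1, 0, -1).
AP = (0, -3, 2), and AP × d = (3, -2, -3).
|AP × d|² = 22 and |d|² = 2, so the distance is √(22/2) = √11.

√11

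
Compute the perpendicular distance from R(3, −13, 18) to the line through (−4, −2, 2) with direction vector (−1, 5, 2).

6√11

Direction vector d = (−1, 5, 2).
AP = (7, −11, 16); AP·d = -30, |AP|² = 426, |d|² = 30.
distance² = |AP|² − (AP·d)²/|d|² = 426 − 900/30 = 396, so the distance is 6√11.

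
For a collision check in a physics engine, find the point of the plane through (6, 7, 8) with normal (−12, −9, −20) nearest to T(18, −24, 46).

(6, -33, 26)

The perpendicular from T has direction n = (−12, −9, −20): r = (18, −24, 46) + λ(−12, −9, −20).
Substitute into the plane: n·(T + λn) = -295 gives -920 + 625λ = -295, so λ = 1.
Foot = (18, −24, 46) + 1·(−12, −9, −20) = (6, −33, 26).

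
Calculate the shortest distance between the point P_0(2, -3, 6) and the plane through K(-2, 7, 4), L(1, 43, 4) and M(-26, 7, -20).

2

KL = (3, 36, 0) and KM = (-24, 0, -24), so a normal is n = KL × KM = (-864, 72, 864).
d = |(-864)·2 + 72·(-3) + 864·6 − 5688| / √(746496 + 5184 + 746496) = |-2448| / 1224 = 2.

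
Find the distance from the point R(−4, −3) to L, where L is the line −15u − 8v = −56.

140/17

d = |(-15)·(-4) + (-8)·(-3) − (-56)| / √(225 + 64) = |140|/17 = 140/17.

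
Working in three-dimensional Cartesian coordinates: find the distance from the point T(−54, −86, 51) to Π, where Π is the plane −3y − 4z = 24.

d = |(-3)·(-86) + (-4)·51 − 24| / √(0 + 9 + 16) = |30| / 5 = 6.

6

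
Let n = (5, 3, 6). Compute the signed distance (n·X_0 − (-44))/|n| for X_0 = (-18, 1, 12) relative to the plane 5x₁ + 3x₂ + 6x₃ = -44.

29√70/70

n·X_0 − (-44) = 29.
|n| = √70, so the signed distance is 29√70/70.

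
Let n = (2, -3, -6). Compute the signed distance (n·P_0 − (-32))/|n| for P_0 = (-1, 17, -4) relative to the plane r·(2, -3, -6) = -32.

n·P_0 − (-32) = 3.
|n| = 7, so the signed distance is 3/7.

3/7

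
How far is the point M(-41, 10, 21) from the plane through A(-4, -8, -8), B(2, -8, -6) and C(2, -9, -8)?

AB = (6, 0, 2) and AC = (6, -1, 0), so a normal is n = AB × AC = (2, 12, -6).
d = |2·(-41) + 12·10 + (-6)·21 − (-56)| / √(4 + 144 + 36) = |-32| / (2√46) = 8√46/23.

8√46/23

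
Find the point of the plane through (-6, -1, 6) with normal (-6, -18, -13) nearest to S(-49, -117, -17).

(-19, -27, 48)

n = (-6, -18, -13), |n|² = 529, and n·S − (-24) = 2645.
t = 2645/529 = 5, so the foot is S − t·n = (-49, -117, -17) − 5·(-6, -18, -13) = (-19, -27, 48).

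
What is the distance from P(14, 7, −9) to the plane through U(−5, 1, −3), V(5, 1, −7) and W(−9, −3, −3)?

4/√33

UV = (10, 0, −4) and UW = (−4, −4, 0), so a normal is n = UV × UW = (−16, 16, −40).
Then n·(14, 7, −9) − 216 = 32.
|n| = √(256 + 256 + 1600) = 8√33, so the distance is |32|/(8√33) = 4/√33.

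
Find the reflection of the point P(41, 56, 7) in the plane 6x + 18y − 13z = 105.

(17, -16, 59)

n = (6, 18, −13), |n|² = 529, n·P − 105 = 1058, so t = 1058/529 = 2.
Foot F = P − 2·n = (29, 20, 33); the reflection is 2F − P = (17, −16, 59).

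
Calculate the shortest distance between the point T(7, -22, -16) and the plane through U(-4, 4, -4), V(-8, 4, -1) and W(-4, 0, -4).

UV = (-4, 0, 3) and UW = (0, -4, 0), so a normal is n = UV × UW = (12, 0, 16).
Then n·(7, -22, -16) - (-112) = -60.
|n| = √(144 + 0 + 256) = 20, so the distance is |-60|/20 = 3.

3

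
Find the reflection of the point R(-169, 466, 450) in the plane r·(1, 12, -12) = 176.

With n = (1, 12, -12), the signed offset is (n·R − 176)/|n|² = -153/289 = -9/17.
R' = R − 2t·n = (-169, 466, 450) − (-18/17)·(1, 12, -12) = (-2855/17, 8138/17, 7434/17).

(-2855/17, 8138/17, 7434/17)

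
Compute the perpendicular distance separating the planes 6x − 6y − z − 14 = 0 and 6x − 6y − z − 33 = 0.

With common normal n = (6, −6, −1) (|n| = √73), the distance is |14 − 33|/|n| = 19/√73 = 19√73/73.

19/√73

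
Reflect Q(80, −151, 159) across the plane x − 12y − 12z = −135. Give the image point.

(1346/17, -2399/17, 2871/17)

With n = (1, −12, −12), the signed offset is (n·Q − (-135))/|n|² = 119/289 = 7/17.
Q' = Q − 2t·n = (80, −151, 159) − (14/17)·(1, −12, −12) = (1346/17, −2399/17, 2871/17).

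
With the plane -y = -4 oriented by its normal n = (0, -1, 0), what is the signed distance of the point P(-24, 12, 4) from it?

-8

n·P − (-4) = -8.
|n| = 1, so the signed distance is -8/1 = -8.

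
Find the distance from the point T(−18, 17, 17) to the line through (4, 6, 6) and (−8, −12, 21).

A direction vector is d = (−12, −18, 15).
AP = (−22, 11, 11), and AP × d = (363, 198, 528).
|AP × d|² = 449757 and |d|² = 693, so the distance is √(449757/693) = √649.

√649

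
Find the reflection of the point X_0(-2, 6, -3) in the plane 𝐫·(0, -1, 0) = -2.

(-2, -2, -3)

n = (0, -1, 0), |n|² = 1, n·X_0 − (-2) = -4, so t = -4/1 = -4.
Foot F = X_0 − (-4)·n = (-2, 2, -3); the reflection is 2F − X_0 = (-2, -2, -3).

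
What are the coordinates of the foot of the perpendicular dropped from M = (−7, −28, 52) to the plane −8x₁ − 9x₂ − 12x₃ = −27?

The perpendicular from M has direction n = (−8, −9, −12): r = (−7, −28, 52) + λ(−8, −9, −12).
Substitute into the plane: n·(M + λn) = -27 gives -316 + 289λ = -27, so λ = 1.
Foot = (−7, −28, 52) + 1·(−8, −9, −12) = (−15, −37, 40).

(-15, -37, 40)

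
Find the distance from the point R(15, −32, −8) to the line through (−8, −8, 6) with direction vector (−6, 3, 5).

√181

Direction vector d = (−6, 3, 5).
AP = (23, −24, −14), and AP × d = (−78, −31, −75).
|AP × d|² = 12670 and |d|² = 70, so the distance is √(12670/70) = √181.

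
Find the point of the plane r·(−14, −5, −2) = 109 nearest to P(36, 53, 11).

n = (−14, −5, −2), |n|² = 225, and n·P − 109 = -900.
t = -900/225 = -4, so the foot is P − t·n = (36, 53, 11) − (-4)·(−14, −5, −2) = (−20, 33, 3).

(-20, 33, 3)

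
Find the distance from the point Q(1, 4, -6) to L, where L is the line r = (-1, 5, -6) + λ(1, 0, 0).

1

Direction vector d = (1, 0, 0).
AP = (2, -1, 0); AP·d = 2, |AP|² = 5, |d|² = 1.
distance² = |AP|² − (AP·d)²/|d|² = 5 − 4/1 = 1, so the distance is 1.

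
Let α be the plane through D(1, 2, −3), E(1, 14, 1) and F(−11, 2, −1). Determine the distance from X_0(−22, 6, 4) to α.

11√41/41

DE = (0, 12, 4) and DF = (−12, 0, 2), so a normal is n = DE × DF = (24, −48, 144).
d = |24·(-22) + (-48)·6 + 144·4 − (-504)| / √(576 + 2304 + 20736) = |264| / (24√41) = 11√41/41.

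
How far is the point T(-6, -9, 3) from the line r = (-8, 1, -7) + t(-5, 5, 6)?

Direction vector d = (-5, 5, 6).
AP = (2, -10, 10); AP·d = 0, |AP|² = 204, |d|² = 86.
distance² = |AP|² − (AP·d)²/|d|² = 204 − 0/86 = 204, so the distance is 2√51.

2√51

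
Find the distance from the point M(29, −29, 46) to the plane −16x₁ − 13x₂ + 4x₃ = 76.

1

d = |(-16)·29 + (-13)·(-29) + 4·46 − 76| / √(256 + 169 + 16) = |21| / 21 = 1.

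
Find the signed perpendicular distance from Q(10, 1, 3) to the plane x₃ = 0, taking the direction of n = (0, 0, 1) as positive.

n·Q − 0 = 3.
|n| = 1, so the signed distance is 3/1 = 3.

3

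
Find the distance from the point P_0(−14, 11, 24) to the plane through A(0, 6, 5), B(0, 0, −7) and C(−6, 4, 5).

1/7

AB = (0, −6, −12) and AC = (−6, −2, 0), so a normal is n = AB × AC = (−24, 72, −36).
Then n·(−14, 11, 24) − 252 = 12.
|n| = √(576 + 5184 + 1296) = 84, so the distance is |12|/84 = 1/7.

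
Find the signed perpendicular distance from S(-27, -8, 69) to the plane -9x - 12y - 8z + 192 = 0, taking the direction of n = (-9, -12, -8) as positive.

n·S − (-192) = -21.
|n| = 17, so the signed distance is -21/17.

-21/17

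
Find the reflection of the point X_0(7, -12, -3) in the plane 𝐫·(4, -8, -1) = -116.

(-17, 36, 3)

n = (4, -8, -1), |n|² = 81, n·X_0 − (-116) = 243, so t = 243/81 = 3.
Foot F = X_0 − 3·n = (-5, 12, 0); the reflection is 2F − X_0 = (-17, 36, 3).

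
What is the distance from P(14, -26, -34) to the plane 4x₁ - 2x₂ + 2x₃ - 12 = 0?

Normal vector n = (4, -2, 2), and n·(14, -26, -34) - 12 = 28.
|n| = √(16 + 4 + 4) = 2√6, so the distance is |28|/(2√6) = 14/√6.

7√6/3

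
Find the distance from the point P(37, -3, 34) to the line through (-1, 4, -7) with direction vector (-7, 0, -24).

√674

Direction vector d = (-7, 0, -24).
AP = (38, -7, 41), and AP × d = (168, 625, -49).
|AP × d|² = 421250 and |d|² = 625, so the distance is √(421250/625) = √674.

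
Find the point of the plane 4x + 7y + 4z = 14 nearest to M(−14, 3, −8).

(-10, 10, -4)

The perpendicular from M has direction n = (4, 7, 4): r = (−14, 3, −8) + λ(4, 7, 4).
Substitute into the plane: n·(M + λn) = 14 gives -67 + 81λ = 14, so λ = 1.
Foot = (−14, 3, −8) + 1·(4, 7, 4) = (−10, 10, −4).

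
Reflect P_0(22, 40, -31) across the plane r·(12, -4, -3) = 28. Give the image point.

(-2, 48, -25)

With n = (12, -4, -3), the signed offset is (n·P_0 − 28)/|n|² = 169/169 = 1.
P_0' = P_0 − 2t·n = (22, 40, -31) − 2·(12, -4, -3) = (-2, 48, -25).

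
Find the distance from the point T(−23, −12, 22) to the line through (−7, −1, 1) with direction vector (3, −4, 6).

Direction vector d = (3, −4, 6).
AP = (−16, −11, 21); AP·d = 122, |AP|² = 818, |d|² = 61.
distance² = |AP|² − (AP·d)²/|d|² = 818 − 14884/61 = 574, so the distance is √574.

√574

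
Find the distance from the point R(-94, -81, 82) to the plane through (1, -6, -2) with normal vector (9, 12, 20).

The plane has equation n·(r − (1, -6, -2)) = 0, i.e. n·r = -103.
Then n·(-94, -81, 82) - (-103) = -75.
|n| = √(81 + 144 + 400) = 25, so the distance is |-75|/25 = 3.

3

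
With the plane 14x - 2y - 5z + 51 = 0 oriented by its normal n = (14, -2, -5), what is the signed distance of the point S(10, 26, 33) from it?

-26/15

n·S − (-51) = -26.
|n| = 15, so the signed distance is -26/15.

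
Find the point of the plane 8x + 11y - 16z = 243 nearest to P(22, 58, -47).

The perpendicular from P has direction n = (8, 11, -16): r = (22, 58, -47) + t(8, 11, -16).
Substitute into the plane: n·(P + tn) = 243 gives 1566 + 441t = 243, so t = -3.
Foot = (22, 58, -47) + (-3)·(8, 11, -16) = (-2, 25, 1).

(-2, 25, 1)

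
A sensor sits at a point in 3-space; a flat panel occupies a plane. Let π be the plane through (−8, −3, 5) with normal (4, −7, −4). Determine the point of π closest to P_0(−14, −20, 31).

n = (4, −7, −4), |n|² = 81, and n·P_0 − (-31) = -9.
t = -9/81 = -1/9, so the foot is P_0 − t·n = (−14, −20, 31) − (-1/9)·(4, −7, −4) = (−122/9, −187/9, 275/9).

(-122/9, -187/9, 275/9)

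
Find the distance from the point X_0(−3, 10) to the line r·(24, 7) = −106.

104/25

d = |24·(-3) + 7·10 − (-106)| / √(576 + 49) = |104|/25 = 104/25.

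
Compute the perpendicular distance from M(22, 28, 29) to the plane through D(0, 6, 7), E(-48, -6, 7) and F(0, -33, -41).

DE = (-48, -12, 0) and DF = (0, -39, -48), so a normal is n = DE × DF = (576, -2304, 1872).
Then n·(22, 28, 29) - (-720) = 3168.
|n| = √(331776 + 5308416 + 3504384) = 3024, so the distance is |3168|/3024 = 22/21.

22/21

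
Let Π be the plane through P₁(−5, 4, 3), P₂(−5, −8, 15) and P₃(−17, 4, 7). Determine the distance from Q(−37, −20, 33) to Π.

P₁P₂ = (0, −12, 12) and P₁P₃ = (−12, 0, 4), so a normal is n = P₁P₂ × P₁P₃ = (−48, −144, −144).
Then n·(−37, −20, 33) − (−768) = 672.
|n| = √(2304 + 20736 + 20736) = 48√19, so the distance is |672|/(48√19) = 14√19/19.

14/√19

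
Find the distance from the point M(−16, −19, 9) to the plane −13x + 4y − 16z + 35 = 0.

Normal vector n = (−13, 4, −16), and n·(−16, −19, 9) − (−35) = 23.
|n| = √(169 + 16 + 256) = 21, so the distance is |23|/21 = 23/21.

23/21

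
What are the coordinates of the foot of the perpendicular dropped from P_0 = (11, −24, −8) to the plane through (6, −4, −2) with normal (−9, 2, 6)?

(2, -22, -2)

n = (−9, 2, 6), |n|² = 121, and n·P_0 − (-74) = -121.
t = -121/121 = -1, so the foot is P_0 − t·n = (11, −24, −8) − (-1)·(−9, 2, 6) = (2, −22, −2).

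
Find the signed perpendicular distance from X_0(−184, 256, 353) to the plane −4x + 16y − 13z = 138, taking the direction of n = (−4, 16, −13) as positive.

5

n·X_0 − 138 = 105.
|n| = 21, so the signed distance is 105/21 = 5.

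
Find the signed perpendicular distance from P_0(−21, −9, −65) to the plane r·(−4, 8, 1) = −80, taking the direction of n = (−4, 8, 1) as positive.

3

n·P_0 − (-80) = 27.
|n| = 9, so the signed distance is 27/9 = 3.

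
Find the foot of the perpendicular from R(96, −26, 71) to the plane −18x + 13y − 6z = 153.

(6, 39, 41)

The perpendicular from R has direction n = (−18, 13, −6): r = (96, −26, 71) + t(−18, 13, −6).
Substitute into the plane: n·(R + tn) = 153 gives -2492 + 529t = 153, so t = 5.
Foot = (96, −26, 71) + 5·(−18, 13, −6) = (6, 39, 41).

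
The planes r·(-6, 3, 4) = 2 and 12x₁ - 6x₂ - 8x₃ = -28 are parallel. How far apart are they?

Divide the second equation by -2 to match normals: -6x₁ + 3x₂ + 4x₃ = 14.
Both planes have normal n = (-6, 3, 4), |n| = √61. Any point on the first plane is at distance |14 − 2|/|n| = 12/√61 = 12√61/61 from the second.

12/√61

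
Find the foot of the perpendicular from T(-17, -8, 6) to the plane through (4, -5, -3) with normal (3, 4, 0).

(-8, 4, 6)

The perpendicular from T has direction n = (3, 4, 0): r = (-17, -8, 6) + t(3, 4, 0).
Substitute into the plane: n·(T + tn) = -8 gives -83 + 25t = -8, so t = 3.
Foot = (-17, -8, 6) + 3·(3, 4, 0) = (-8, 4, 6).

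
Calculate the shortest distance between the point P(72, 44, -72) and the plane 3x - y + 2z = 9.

19√14/14

d = |3·72 + (-1)·44 + 2·(-72) − 9| / √(9 + 1 + 4) = |19| / √14 = 19/√14.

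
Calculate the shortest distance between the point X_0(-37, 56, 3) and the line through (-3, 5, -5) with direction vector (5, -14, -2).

√221

Direction vector d = (5, -14, -2).
AP = (-34, 51, 8), and AP × d = (10, -28, 221).
|AP × d|² = 49725 and |d|² = 225, so the distance is √(49725/225) = √221.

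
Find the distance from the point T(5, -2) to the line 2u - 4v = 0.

d = |2·5 + (-4)·(-2) − 0| / √(4 + 16) = |18|/(2√5) = 9/√5.

9√5/5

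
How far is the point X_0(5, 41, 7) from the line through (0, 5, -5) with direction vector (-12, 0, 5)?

Direction vector d = (-12, 0, 5).
AP = (5, 36, 12); AP·d = 0, |AP|² = 1465, |d|² = 169.
distance² = |AP|² − (AP·d)²/|d|² = 1465 − 0/169 = 1465, so the distance is √1465.

√1465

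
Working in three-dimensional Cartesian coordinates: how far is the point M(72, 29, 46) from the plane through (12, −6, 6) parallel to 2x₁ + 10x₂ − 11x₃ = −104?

Parallel planes share the normal n = (2, 10, −11); since (12, −6, 6) lies on the plane, its equation is 2x₁ + 10x₂ − 11x₃ = -102.
Then n·(72, 29, 46) − (−102) = 30.
|n| = √(4 + 100 + 121) = 15, so the distance is |30|/15 = 2.

2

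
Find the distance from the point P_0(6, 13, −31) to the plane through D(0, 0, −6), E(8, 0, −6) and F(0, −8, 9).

DE = (8, 0, 0) and DF = (0, −8, 15), so a normal is n = DE × DF = (0, −120, −64).
d = |(-120)·13 + (-64)·(-31) − 384| / √(0 + 14400 + 4096) = |40| / 136 = 5/17.

5/17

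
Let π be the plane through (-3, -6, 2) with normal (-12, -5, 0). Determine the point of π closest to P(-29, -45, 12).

The perpendicular from P has direction n = (-12, -5, 0): r = (-29, -45, 12) + μ(-12, -5, 0).
Substitute into the plane: n·(P + μn) = 66 gives 573 + 169μ = 66, so μ = -3.
Foot = (-29, -45, 12) + (-3)·(-12, -5, 0) = (7, -30, 12).

(7, -30, 12)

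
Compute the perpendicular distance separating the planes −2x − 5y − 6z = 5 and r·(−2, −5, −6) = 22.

With common normal n = (−2, −5, −6) (|n| = √65), the distance is |5 − 22|/|n| = 17/√65.

17√65/65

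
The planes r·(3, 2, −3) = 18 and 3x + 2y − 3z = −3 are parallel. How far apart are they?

21/√22

Both planes have normal n = (3, 2, −3), |n| = √22. Any point on the first plane is at distance |(-3) − 18|/|n| = 21/√22 = 21√22/22 from the second.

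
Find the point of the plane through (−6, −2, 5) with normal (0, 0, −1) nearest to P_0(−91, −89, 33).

n = (0, 0, −1), |n|² = 1, and n·P_0 − (-5) = -28.
t = -28/1 = -28, so the foot is P_0 − t·n = (−91, −89, 33) − (-28)·(0, 0, −1) = (−91, −89, 5).

(-91, -89, 5)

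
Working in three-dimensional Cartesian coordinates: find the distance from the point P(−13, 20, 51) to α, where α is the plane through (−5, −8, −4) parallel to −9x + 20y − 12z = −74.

Parallel planes share the normal n = (−9, 20, −12); since (−5, −8, −4) lies on the plane, its equation is −9x + 20y − 12z = -67.
d = |(-9)·(-13) + 20·20 + (-12)·51 − (-67)| / √(81 + 400 + 144) = |-28| / 25 = 28/25.

28/25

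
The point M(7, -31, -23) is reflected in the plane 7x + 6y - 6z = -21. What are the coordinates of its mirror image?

(49/11, -365/11, -229/11)

n = (7, 6, -6), |n|² = 121, n·M − (-21) = 22, so t = 22/121 = 2/11.
Foot F = M − (2/11)·n = (63/11, -353/11, -241/11); the reflection is 2F − M = (49/11, -365/11, -229/11).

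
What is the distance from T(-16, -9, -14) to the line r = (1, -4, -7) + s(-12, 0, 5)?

√194

Direction vector d = (-12, 0, 5).
AP = (-17, -5, -7), and AP × d = (-25, 169, -60).
|AP × d|² = 32786 and |d|² = 169, so the distance is √(32786/169) = √194.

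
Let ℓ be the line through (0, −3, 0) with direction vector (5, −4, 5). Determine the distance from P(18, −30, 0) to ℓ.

Direction vector d = (5, −4, 5).
AP = (18, −27, 0), and AP × d = (−135, −90, 63).
|AP × d|² = 30294 and |d|² = 66, so the distance is √(30294/66) = √459 = 3√51.

3√51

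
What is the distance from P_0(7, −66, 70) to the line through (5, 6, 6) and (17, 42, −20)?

2√205

A direction vector is d = (12, 36, −26).
AP = (2, −72, 64); AP·d = -4232, |AP|² = 9284, |d|² = 2116.
distance² = |AP|² − (AP·d)²/|d|² = 9284 − 17909824/2116 = 820, so the distance is 2√205.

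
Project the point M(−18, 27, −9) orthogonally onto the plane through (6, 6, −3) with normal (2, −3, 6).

n = (2, −3, 6), |n|² = 49, and n·M − (-24) = -147.
t = -147/49 = -3, so the foot is M − t·n = (−18, 27, −9) − (-3)·(2, −3, 6) = (−12, 18, 9).

(-12, 18, 9)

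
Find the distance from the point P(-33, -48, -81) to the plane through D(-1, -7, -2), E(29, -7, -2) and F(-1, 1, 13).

1

DE = (30, 0, 0) and DF = (0, 8, 15), so a normal is n = DE × DF = (0, -450, 240).
n = (0, -450, 240); n·P − 2670 = -510; |n| = 510; distance = 510/510 = 1.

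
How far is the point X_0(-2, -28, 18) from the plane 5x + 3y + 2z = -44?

d = |5·(-2) + 3·(-28) + 2·18 − (-44)| / √(25 + 9 + 4) = |-14| / √38 = 7√38/19.

7√38/19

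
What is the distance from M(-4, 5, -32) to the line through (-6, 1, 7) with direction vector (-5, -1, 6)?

3√61

Direction vector d = (-5, -1, 6).
AP = (2, 4, -39), and AP × d = (-15, 183, 18).
|AP × d|² = 34038 and |d|² = 62, so the distance is √(34038/62) = √549 = 3√61.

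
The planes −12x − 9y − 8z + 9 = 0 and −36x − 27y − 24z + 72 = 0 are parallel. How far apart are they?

15/17

Divide the second equation by 3 to match normals: −12x − 9y − 8z = -24.
With common normal n = (−12, −9, −8) (|n| = 17), the distance is |(-9) − (-24)|/|n| = 15/17.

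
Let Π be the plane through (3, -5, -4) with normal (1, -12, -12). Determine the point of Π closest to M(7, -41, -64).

n = (1, -12, -12), |n|² = 289, and n·M − 111 = 1156.
t = 1156/289 = 4, so the foot is M − t·n = (7, -41, -64) − 4·(1, -12, -12) = (3, 7, -16).

(3, 7, -16)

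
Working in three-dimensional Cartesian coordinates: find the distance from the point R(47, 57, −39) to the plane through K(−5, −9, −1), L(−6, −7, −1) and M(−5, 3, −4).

KL = (−1, 2, 0) and KM = (0, 12, −3), so a normal is n = KL × KM = (−6, −3, −12).
Then n·(47, 57, −39) − 69 = −54.
|n| = √(36 + 9 + 144) = 3√21, so the distance is |-54|/(3√21) = 6√21/7.

6√21/7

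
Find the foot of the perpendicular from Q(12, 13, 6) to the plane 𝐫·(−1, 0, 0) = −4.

(4, 13, 6)

n = (−1, 0, 0), |n|² = 1, and n·Q − (-4) = -8.
t = -8/1 = -8, so the foot is Q − t·n = (12, 13, 6) − (-8)·(−1, 0, 0) = (4, 13, 6).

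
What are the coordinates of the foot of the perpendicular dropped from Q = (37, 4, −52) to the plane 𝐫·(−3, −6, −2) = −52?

(268/7, 46/7, -358/7)

The perpendicular from Q has direction n = (−3, −6, −2): r = (37, 4, −52) + λ(−3, −6, −2).
Substitute into the plane: n·(Q + λn) = -52 gives -31 + 49λ = -52, so λ = -3/7.
Foot = (37, 4, −52) + (-3/7)·(−3, −6, −2) = (268/7, 46/7, −358/7).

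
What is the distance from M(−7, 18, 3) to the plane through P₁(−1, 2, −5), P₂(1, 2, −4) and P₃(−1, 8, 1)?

P₁P₂ = (2, 0, 1) and P₁P₃ = (0, 6, 6), so a normal is n = P₁P₂ × P₁P₃ = (−6, −12, 12).
n = (−6, −12, 12); n·P − (-78) = -60; |n| = 18; distance = 60/18 = 10/3.

10/3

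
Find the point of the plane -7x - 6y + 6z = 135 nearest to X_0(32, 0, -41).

The perpendicular from X_0 has direction n = (-7, -6, 6): r = (32, 0, -41) + λ(-7, -6, 6).
Substitute into the plane: n·(X_0 + λn) = 135 gives -470 + 121λ = 135, so λ = 5.
Foot = (32, 0, -41) + 5·(-7, -6, 6) = (-3, -30, -11).

(-3, -30, -11)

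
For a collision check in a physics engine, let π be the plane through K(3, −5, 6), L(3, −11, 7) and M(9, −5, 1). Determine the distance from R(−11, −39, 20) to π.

KL = (0, −6, 1) and KM = (6, 0, −5), so a normal is n = KL × KM = (30, 6, 36).
n = (30, 6, 36); n·P − 276 = -120; |n| = 6√62; distance = 120/(6√62) = 20/√62.

10√62/31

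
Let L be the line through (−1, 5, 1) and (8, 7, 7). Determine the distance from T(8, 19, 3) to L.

A direction vector is d = (9, 2, 6).
AP = (9, 14, 2), and AP × d = (80, −36, −108).
|AP × d|² = 19360 and |d|² = 121, so the distance is √(19360/121) = √160 = 4√10.

4√10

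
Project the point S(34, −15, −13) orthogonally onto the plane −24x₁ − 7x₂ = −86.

The perpendicular from S has direction n = (−24, −7, 0): r = (34, −15, −13) + t(−24, −7, 0).
Substitute into the plane: n·(S + tn) = -86 gives -711 + 625t = -86, so t = 1.
Foot = (34, −15, −13) + 1·(−24, −7, 0) = (10, −22, −13).

(10, -22, -13)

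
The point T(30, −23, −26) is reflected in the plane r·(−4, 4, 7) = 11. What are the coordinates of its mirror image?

With n = (−4, 4, 7), the signed offset is (n·T − 11)/|n|² = -405/81 = -5.
T' = T − 2t·n = (30, −23, −26) − (-10)·(−4, 4, 7) = (−10, 17, 44).

(-10, 17, 44)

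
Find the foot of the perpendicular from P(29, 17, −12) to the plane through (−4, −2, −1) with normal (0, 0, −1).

n = (0, 0, −1), |n|² = 1, and n·P − 1 = 11.
t = 11/1 = 11, so the foot is P − t·n = (29, 17, −12) − 11·(0, 0, −1) = (29, 17, −1).

(29, 17, -1)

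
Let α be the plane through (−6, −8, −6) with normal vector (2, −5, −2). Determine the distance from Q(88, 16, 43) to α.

The plane has equation n·(r − (−6, −8, −6)) = 0, i.e. n·r = 40.
Then n·(88, 16, 43) − 40 = −30.
|n| = √(4 + 25 + 4) = √33, so the distance is |-30|/√33 = 30/√33.

30/√33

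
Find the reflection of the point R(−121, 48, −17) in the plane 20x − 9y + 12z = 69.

(79, -42, 103)

n = (20, −9, 12), |n|² = 625, n·R − 69 = -3125, so t = -3125/625 = -5.
Foot F = R − (-5)·n = (−21, 3, 43); the reflection is 2F − R = (79, −42, 103).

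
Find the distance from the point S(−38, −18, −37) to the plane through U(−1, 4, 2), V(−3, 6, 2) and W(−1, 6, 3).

UV = (−2, 2, 0) and UW = (0, 2, 1), so a normal is n = UV × UW = (2, 2, −4).
d = |2·(-38) + 2·(-18) + (-4)·(-37) − (-2)| / √(4 + 4 + 16) = |38| / (2√6) = 19/√6.

19√6/6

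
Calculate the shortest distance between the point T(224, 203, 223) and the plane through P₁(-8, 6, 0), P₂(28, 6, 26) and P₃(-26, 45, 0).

8

P₁P₂ = (36, 0, 26) and P₁P₃ = (-18, 39, 0), so a normal is n = P₁P₂ × P₁P₃ = (-1014, -468, 1404).
n = (-1014, -468, 1404); n·P − 5304 = -14352; |n| = 1794; distance = 14352/1794 = 8.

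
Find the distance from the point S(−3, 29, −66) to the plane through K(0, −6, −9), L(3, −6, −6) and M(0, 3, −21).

KL = (3, 0, 3) and KM = (0, 9, −12), so a normal is n = KL × KM = (−27, 36, 27).
Then n·(−3, 29, −66) − (−459) = −198.
|n| = √(729 + 1296 + 729) = 9√34, so the distance is |-198|/(9√34) = 11√34/17.

22/√34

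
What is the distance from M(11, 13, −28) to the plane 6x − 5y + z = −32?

n = (6, −5, 1); n·P − (-32) = 5; |n| = √62; distance = 5/√62.

5/√62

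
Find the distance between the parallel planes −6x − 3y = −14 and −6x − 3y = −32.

6√5/5

With common normal n = (−6, −3, 0) (|n| = 3√5), the distance is |(-14) − (-32)|/|n| = 18/(3√5) = 6√5/5.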